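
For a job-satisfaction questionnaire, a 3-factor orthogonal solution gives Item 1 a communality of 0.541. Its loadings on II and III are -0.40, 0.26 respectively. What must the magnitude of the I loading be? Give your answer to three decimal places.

Under orthogonal rotation h² = Σλ², so λ_I² = h² − (0.2276) = 0.541 − 0.2276 = 0.3134.
|λ| = √0.3134 = 0.5598.

0.560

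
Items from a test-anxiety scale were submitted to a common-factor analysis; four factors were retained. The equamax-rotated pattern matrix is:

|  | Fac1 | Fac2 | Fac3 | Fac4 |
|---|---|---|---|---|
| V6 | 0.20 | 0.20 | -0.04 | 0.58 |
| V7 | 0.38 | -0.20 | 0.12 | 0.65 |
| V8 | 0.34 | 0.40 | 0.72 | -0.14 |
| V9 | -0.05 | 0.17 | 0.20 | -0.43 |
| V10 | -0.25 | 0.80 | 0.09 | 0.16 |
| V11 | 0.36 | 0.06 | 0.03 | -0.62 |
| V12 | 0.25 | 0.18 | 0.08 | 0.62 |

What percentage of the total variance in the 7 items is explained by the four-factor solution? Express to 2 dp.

54.99%

SS loadings by factor: 0.5571, 0.9449, 0.5898, 1.7578; total = 3.8496.
Total variance with 7 standardized items is 7, so the solution explains 3.8496/7 = 0.5499 = 54.99%.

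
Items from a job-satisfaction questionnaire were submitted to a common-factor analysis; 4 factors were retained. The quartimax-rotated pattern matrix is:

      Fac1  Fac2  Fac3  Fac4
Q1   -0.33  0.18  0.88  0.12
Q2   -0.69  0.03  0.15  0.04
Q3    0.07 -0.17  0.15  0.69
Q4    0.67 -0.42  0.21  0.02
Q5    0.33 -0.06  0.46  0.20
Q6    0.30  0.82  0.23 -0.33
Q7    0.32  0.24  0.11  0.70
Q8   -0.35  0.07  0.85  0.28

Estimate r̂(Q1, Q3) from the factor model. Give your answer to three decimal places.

0.161

r̂ = Σ λ_i·λ_j across factors = (-0.33)(0.07) + (0.18)(-0.17) + (0.88)(0.15) + (0.12)(0.69)
  = -0.0231 -0.0306 +0.1320 +0.0828 = 0.1611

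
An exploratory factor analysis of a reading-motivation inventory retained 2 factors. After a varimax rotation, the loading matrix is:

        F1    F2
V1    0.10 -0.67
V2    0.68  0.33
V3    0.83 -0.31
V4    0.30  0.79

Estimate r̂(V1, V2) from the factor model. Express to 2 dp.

-0.15

r̂ = Σ λ_i·λ_j across factors = (0.10)(0.68) + (-0.67)(0.33)
  = +0.0680 -0.2211 = -0.1531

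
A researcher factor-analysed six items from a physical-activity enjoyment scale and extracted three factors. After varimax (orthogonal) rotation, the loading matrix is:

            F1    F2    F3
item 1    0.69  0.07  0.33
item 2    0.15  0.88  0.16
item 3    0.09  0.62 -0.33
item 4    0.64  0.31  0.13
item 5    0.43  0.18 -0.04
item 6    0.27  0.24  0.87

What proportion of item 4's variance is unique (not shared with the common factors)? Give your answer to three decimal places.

h² = 0.64² + 0.31² + 0.13² = 0.4096 + 0.0961 + 0.0169 = 0.5226
Uniqueness u² = 1 − h² = 1 − 0.5226 = 0.4774

0.477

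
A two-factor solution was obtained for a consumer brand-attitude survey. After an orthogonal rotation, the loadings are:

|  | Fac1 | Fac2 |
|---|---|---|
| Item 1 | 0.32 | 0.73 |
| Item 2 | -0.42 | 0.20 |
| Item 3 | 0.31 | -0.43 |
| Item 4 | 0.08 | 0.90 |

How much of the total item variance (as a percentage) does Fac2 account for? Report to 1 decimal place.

39.2%

SS loadings for Fac2 = 0.73² + 0.20² + (-0.43)² + 0.90² = 1.5678
With 4 standardized items, total variance = 4. Proportion = 1.5678/4 = 0.3920 → 39.20%.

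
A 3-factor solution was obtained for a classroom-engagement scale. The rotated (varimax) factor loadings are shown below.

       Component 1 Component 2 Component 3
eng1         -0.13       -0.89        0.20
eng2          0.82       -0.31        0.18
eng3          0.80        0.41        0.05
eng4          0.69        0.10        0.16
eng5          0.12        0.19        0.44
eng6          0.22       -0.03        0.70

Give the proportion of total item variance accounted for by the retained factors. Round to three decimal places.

Communalities: 0.8490, 0.8009, 0.8106, 0.5117, 0.2441, 0.5393; Σh² = 3.7556.
Total variance with 6 standardized items is 6, so the solution explains 3.7556/6 = 0.6259.

0.626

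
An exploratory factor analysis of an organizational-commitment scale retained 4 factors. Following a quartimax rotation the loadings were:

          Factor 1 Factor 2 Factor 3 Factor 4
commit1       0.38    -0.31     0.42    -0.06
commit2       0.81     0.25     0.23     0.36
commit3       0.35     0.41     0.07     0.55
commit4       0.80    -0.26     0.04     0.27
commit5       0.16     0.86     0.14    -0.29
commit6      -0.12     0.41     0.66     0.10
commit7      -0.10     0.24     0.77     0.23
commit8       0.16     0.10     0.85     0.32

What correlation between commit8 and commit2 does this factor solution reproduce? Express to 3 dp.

0.465

r̂ = Σ λ_i·λ_j across factors = (0.16)(0.81) + (0.10)(0.25) + (0.85)(0.23) + (0.32)(0.36)
  = +0.1296 +0.0250 +0.1955 +0.1152 = 0.4653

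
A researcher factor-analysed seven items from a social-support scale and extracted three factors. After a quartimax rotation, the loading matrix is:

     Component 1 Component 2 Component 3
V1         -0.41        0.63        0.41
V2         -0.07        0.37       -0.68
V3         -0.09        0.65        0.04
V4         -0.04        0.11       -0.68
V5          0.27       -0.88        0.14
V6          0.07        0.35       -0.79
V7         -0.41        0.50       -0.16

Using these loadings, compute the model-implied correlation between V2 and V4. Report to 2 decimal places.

r̂ = Σ λ_i·λ_j across factors = (-0.07)(-0.04) + (0.37)(0.11) + (-0.68)(-0.68)
  = +0.0028 +0.0407 +0.4624 = 0.5059

0.51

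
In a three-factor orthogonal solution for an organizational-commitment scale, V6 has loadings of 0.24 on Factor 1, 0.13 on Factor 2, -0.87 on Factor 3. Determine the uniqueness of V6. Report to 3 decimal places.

0.169

h² = 0.24² + 0.13² + (-0.87)² = 0.0576 + 0.0169 + 0.7569 = 0.8314
Uniqueness u² = 1 − h² = 1 − 0.8314 = 0.1686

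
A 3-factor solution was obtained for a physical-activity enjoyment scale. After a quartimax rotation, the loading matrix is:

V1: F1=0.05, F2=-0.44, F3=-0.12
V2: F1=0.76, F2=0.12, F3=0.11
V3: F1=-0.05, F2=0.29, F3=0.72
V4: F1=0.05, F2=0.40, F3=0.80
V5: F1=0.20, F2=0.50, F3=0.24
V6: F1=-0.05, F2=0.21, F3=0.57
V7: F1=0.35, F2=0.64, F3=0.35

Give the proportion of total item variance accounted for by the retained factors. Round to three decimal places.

0.514

Communalities: 0.2105, 0.6041, 0.6050, 0.8025, 0.3476, 0.3715, 0.6546; Σh² = 3.5958.
Total variance with 7 standardized items is 7, so the solution explains 3.5958/7 = 0.5137.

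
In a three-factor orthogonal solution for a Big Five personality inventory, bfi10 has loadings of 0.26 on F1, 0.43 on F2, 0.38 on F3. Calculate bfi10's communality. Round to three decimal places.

0.397

h² = 0.26² + 0.43² + 0.38² = 0.0676 + 0.1849 + 0.1444 = 0.3969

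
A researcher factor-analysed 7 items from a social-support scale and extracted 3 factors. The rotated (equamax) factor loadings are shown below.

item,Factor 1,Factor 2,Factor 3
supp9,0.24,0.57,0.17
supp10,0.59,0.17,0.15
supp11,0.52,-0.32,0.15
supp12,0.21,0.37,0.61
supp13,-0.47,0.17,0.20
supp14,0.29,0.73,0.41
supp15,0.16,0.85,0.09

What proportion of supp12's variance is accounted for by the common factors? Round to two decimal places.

0.55

h² = 0.21² + 0.37² + 0.61² = 0.0441 + 0.1369 + 0.3721 = 0.5531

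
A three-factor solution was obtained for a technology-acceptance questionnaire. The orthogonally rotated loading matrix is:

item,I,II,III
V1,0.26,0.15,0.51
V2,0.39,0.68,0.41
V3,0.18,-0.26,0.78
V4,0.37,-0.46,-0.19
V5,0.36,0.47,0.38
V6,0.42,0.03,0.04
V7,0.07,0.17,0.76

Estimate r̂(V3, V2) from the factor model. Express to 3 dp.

0.213

r̂ = Σ λ_i·λ_j across factors = (0.18)(0.39) + (-0.26)(0.68) + (0.78)(0.41)
  = +0.0702 -0.1768 +0.3198 = 0.2132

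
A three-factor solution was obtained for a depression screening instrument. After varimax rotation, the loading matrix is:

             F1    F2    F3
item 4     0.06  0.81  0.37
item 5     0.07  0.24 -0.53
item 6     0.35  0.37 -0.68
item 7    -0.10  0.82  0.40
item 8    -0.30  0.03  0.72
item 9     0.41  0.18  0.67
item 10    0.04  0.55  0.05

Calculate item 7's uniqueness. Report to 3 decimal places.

h² = (-0.10)² + 0.82² + 0.40² = 0.0100 + 0.6724 + 0.1600 = 0.8424
Uniqueness u² = 1 − h² = 1 − 0.8424 = 0.1576

0.158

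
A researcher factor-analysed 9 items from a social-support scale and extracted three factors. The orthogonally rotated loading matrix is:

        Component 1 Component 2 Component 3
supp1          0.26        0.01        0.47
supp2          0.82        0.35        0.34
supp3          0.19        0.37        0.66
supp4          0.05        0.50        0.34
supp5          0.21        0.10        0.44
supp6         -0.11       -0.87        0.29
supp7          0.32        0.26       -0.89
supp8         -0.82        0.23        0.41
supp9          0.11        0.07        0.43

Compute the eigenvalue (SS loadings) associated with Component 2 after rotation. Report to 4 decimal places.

SS loadings for Component 2 = 0.01² + 0.35² + 0.37² + 0.50² + 0.10² + (-0.87)² + 0.26² + 0.23² + 0.07² = 0.0001 + 0.1225 + 0.1369 + 0.2500 + 0.0100 + 0.7569 + 0.0676 + 0.0529 + 0.0049 = 1.4018

1.4018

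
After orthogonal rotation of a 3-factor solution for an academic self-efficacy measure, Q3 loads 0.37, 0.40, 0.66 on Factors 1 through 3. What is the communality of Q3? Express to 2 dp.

h² = 0.37² + 0.40² + 0.66² = 0.1369 + 0.1600 + 0.4356 = 0.7325

0.73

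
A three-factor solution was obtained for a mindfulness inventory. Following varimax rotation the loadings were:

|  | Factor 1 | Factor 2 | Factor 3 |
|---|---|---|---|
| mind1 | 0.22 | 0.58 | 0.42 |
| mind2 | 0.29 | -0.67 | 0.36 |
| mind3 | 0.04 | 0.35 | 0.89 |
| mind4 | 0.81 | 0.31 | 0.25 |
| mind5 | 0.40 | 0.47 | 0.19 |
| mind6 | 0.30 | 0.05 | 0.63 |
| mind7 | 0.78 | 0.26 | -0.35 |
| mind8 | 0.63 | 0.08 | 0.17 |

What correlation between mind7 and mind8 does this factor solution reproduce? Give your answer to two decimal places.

0.45

r̂ = Σ λ_i·λ_j across factors = (0.78)(0.63) + (0.26)(0.08) + (-0.35)(0.17)
  = +0.4914 +0.0208 -0.0595 = 0.4527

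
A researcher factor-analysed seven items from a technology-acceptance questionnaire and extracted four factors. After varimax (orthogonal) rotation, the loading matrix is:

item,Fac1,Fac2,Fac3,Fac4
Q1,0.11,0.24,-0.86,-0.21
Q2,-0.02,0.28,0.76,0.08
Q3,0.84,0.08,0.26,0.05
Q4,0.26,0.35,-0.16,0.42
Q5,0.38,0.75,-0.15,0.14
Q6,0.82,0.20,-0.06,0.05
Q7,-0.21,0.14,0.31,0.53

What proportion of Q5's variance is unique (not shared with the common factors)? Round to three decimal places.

h² = 0.38² + 0.75² + (-0.15)² + 0.14² = 0.1444 + 0.5625 + 0.0225 + 0.0196 = 0.7490
Uniqueness u² = 1 − h² = 1 − 0.7490 = 0.2510

0.251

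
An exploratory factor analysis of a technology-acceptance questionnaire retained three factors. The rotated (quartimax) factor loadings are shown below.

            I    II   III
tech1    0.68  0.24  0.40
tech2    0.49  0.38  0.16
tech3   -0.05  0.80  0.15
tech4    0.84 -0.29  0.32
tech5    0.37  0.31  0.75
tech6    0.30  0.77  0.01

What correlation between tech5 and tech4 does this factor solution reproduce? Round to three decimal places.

0.461

r̂ = Σ λ_i·λ_j across factors = (0.37)(0.84) + (0.31)(-0.29) + (0.75)(0.32)
  = +0.3108 -0.0899 +0.2400 = 0.4609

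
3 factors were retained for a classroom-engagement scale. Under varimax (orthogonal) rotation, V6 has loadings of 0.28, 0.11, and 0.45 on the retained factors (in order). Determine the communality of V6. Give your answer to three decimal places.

0.293

h² = 0.28² + 0.11² + 0.45² = 0.0784 + 0.0121 + 0.2025 = 0.2930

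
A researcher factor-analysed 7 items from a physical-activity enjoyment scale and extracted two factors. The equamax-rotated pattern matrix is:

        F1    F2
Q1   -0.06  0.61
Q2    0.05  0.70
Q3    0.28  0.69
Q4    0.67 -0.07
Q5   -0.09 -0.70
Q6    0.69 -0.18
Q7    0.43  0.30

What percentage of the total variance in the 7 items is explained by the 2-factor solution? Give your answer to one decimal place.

SS loadings by factor: 1.2025, 1.9555; total = 3.1580.
Total variance with 7 standardized items is 7, so the solution explains 3.1580/7 = 0.4511 = 45.11%.

45.1%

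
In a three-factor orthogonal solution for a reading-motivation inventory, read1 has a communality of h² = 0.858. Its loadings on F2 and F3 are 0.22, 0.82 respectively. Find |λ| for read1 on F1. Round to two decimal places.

0.37

Under orthogonal rotation h² = Σλ², so λ_F1² = h² − (0.7208) = 0.858 − 0.7208 = 0.1372.
|λ| = √0.1372 = 0.3704.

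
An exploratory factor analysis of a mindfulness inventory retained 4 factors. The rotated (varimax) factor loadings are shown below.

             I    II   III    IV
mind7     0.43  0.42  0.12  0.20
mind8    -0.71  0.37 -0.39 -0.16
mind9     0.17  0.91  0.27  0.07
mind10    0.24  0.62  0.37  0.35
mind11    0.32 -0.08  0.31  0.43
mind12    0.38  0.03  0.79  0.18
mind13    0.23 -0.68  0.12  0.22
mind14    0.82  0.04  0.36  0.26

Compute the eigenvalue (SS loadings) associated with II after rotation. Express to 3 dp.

SS loadings for II = 0.42² + 0.37² + 0.91² + 0.62² + (-0.08)² + 0.03² + (-0.68)² + 0.04² = 0.1764 + 0.1369 + 0.8281 + 0.3844 + 0.0064 + 0.0009 + 0.4624 + 0.0016 = 1.9971

1.997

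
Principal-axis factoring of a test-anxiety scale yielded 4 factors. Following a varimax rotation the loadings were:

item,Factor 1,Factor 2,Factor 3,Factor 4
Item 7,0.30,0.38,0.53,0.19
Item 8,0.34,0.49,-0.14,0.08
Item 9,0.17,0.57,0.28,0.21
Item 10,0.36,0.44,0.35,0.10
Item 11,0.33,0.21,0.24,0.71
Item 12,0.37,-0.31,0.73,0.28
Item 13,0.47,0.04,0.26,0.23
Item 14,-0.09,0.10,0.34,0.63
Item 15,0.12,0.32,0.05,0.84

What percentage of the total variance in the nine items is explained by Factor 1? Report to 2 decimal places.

9.48%

SS loadings for Factor 1 = 0.30² + 0.34² + 0.17² + 0.36² + 0.33² + 0.37² + 0.47² + (-0.09)² + 0.12² = 0.8533
With 9 standardized items, total variance = 9. Proportion = 0.8533/9 = 0.0948 → 9.48%.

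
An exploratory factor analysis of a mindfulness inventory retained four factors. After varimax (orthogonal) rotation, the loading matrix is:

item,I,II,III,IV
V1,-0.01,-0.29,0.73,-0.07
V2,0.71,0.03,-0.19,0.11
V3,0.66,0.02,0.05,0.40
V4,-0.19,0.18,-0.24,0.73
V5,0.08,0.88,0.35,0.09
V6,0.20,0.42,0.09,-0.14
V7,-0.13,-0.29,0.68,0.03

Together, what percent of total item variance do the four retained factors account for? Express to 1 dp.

59.3%

SS loadings by factor: 1.0392, 1.1527, 1.2221, 0.7385; total = 4.1525.
Total variance with 7 standardized items is 7, so the solution explains 4.1525/7 = 0.5932 = 59.32%.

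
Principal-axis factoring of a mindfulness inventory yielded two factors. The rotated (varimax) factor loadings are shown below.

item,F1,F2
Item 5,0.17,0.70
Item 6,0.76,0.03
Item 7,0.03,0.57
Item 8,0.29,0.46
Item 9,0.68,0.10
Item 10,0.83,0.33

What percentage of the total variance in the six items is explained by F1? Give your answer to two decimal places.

30.71%

SS loadings for F1 = 0.17² + 0.76² + 0.03² + 0.29² + 0.68² + 0.83² = 1.8428
With 6 standardized items, total variance = 6. Proportion = 1.8428/6 = 0.3071 → 30.71%.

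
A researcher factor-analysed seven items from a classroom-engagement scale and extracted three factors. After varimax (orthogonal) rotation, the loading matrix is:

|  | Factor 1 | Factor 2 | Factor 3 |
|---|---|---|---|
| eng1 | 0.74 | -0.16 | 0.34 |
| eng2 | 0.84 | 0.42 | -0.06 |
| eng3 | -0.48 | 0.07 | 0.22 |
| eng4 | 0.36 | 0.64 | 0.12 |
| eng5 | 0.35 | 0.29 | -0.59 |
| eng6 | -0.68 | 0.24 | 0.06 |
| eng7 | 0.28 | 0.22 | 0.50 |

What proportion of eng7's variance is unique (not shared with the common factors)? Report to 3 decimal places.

h² = 0.28² + 0.22² + 0.50² = 0.0784 + 0.0484 + 0.2500 = 0.3768
Uniqueness u² = 1 − h² = 1 − 0.3768 = 0.6232

0.623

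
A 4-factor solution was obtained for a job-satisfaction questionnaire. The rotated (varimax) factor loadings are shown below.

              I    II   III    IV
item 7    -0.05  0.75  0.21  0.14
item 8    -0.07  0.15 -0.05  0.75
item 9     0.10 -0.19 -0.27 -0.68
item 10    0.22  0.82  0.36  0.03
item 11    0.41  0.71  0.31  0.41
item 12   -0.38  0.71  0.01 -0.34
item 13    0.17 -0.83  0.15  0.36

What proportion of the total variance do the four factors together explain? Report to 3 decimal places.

0.746

Communalities: 0.6287, 0.5924, 0.5814, 0.8513, 0.9364, 0.7642, 0.8699; Σh² = 5.2243.
Total variance with 7 standardized items is 7, so the solution explains 5.2243/7 = 0.7463.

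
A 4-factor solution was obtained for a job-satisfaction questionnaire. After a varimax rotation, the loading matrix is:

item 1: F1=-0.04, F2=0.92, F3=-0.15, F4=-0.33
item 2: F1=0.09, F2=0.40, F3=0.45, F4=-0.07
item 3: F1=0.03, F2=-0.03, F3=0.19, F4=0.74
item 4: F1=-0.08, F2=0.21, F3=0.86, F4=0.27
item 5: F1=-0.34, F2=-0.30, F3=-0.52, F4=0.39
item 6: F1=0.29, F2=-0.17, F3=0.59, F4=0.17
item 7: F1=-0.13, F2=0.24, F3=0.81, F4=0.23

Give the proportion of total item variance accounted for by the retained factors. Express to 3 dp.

SS loadings by factor: 0.2336, 1.2279, 2.2753, 0.9682; total = 4.7050.
Total variance with 7 standardized items is 7, so the solution explains 4.7050/7 = 0.6721.

0.672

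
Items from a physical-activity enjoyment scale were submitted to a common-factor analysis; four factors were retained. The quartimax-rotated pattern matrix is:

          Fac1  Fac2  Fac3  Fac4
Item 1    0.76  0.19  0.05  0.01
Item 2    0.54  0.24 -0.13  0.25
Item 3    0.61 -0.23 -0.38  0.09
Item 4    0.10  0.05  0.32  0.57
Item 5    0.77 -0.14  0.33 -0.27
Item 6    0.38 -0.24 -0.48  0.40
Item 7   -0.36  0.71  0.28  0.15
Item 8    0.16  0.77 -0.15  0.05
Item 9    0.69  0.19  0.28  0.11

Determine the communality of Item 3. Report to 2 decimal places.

h² = 0.61² + (-0.23)² + (-0.38)² + 0.09² = 0.3721 + 0.0529 + 0.1444 + 0.0081 = 0.5775

0.58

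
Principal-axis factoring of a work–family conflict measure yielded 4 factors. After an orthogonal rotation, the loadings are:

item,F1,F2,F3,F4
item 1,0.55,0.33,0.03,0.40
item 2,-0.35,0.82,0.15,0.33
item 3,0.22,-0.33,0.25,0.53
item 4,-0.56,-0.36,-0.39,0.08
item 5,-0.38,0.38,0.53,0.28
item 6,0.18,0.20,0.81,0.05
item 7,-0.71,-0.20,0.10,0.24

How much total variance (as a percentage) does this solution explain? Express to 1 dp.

65.6%

Communalities: 0.5723, 0.9263, 0.5007, 0.6017, 0.6481, 0.7310, 0.6117; Σh² = 4.5918.
Total variance with 7 standardized items is 7, so the solution explains 4.5918/7 = 0.6560 = 65.60%.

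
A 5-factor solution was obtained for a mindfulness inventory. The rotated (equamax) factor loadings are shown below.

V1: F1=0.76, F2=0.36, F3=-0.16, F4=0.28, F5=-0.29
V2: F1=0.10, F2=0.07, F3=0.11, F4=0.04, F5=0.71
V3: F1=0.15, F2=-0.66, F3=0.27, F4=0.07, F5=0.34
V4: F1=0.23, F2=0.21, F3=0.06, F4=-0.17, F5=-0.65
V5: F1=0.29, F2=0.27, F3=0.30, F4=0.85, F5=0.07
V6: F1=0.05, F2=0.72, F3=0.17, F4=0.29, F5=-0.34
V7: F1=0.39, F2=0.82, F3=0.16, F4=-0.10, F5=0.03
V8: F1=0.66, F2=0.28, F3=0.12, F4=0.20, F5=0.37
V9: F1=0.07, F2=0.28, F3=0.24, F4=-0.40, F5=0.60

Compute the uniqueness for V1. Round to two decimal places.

h² = 0.76² + 0.36² + (-0.16)² + 0.28² + (-0.29)² = 0.5776 + 0.1296 + 0.0256 + 0.0784 + 0.0841 = 0.8953
Uniqueness u² = 1 − h² = 1 − 0.8953 = 0.1047

0.10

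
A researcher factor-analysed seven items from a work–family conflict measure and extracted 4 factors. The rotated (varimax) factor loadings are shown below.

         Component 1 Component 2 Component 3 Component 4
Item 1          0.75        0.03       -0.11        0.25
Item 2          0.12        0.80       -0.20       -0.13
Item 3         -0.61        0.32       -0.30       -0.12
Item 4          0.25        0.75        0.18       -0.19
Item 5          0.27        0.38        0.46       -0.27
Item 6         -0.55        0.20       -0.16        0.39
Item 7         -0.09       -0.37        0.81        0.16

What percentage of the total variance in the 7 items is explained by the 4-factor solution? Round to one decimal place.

SS loadings by factor: 1.3950, 1.6271, 1.0678, 0.3805; total = 4.4704.
Total variance with 7 standardized items is 7, so the solution explains 4.4704/7 = 0.6386 = 63.86%.

63.9%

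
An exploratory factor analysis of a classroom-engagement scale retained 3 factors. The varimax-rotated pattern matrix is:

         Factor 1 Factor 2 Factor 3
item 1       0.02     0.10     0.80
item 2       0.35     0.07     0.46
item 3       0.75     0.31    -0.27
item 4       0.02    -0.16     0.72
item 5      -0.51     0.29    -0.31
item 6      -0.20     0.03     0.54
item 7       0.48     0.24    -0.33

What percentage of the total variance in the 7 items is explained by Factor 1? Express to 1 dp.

17.4%

SS loadings for Factor 1 = 0.02² + 0.35² + 0.75² + 0.02² + (-0.51)² + (-0.20)² + 0.48² = 1.2163
With 7 standardized items, total variance = 7. Proportion = 1.2163/7 = 0.1738 → 17.38%.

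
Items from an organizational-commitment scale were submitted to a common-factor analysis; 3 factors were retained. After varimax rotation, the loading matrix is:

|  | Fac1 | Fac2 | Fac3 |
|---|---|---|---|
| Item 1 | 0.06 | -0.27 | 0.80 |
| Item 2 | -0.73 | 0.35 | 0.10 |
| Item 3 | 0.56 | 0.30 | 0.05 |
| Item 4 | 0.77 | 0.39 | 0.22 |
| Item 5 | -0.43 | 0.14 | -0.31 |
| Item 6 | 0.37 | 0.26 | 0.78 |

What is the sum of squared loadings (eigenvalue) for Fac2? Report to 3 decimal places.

0.525

SS loadings for Fac2 = (-0.27)² + 0.35² + 0.30² + 0.39² + 0.14² + 0.26² = 0.0729 + 0.1225 + 0.0900 + 0.1521 + 0.0196 + 0.0676 = 0.5247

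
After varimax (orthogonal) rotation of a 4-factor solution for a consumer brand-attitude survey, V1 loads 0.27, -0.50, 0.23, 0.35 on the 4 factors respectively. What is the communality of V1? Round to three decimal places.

h² = 0.27² + (-0.50)² + 0.23² + 0.35² = 0.0729 + 0.2500 + 0.0529 + 0.1225 = 0.4983

0.498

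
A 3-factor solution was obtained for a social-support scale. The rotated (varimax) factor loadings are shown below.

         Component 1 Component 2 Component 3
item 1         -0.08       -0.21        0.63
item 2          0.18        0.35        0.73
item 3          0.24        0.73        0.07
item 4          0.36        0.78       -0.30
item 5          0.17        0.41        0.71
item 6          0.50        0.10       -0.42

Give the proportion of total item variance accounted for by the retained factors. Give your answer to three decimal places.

SS loadings by factor: 0.5049, 1.4860, 1.7052; total = 3.6961.
Total variance with 6 standardized items is 6, so the solution explains 3.6961/6 = 0.6160.

0.616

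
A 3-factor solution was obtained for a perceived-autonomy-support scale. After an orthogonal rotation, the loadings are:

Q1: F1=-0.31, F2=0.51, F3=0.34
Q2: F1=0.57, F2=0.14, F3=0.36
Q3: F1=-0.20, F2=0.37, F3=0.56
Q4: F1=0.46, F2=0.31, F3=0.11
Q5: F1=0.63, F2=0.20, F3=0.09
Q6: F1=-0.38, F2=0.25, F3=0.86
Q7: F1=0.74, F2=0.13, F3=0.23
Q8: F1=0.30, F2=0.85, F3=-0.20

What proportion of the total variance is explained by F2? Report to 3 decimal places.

SS loadings for F2 = 0.51² + 0.14² + 0.37² + 0.31² + 0.20² + 0.25² + 0.13² + 0.85² = 1.3546
Proportion of variance = 1.3546 / 8 = 0.1693.

0.169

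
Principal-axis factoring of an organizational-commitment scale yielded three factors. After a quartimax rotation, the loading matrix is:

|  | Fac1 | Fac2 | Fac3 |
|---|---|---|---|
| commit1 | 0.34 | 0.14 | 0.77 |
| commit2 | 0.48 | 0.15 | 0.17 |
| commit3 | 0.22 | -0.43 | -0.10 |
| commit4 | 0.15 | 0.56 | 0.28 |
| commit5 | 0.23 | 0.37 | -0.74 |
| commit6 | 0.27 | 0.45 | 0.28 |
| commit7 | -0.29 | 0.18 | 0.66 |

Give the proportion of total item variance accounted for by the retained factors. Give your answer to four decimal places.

0.4730

SS loadings by factor: 0.6268, 0.9124, 1.7718; total = 3.3110.
Total variance with 7 standardized items is 7, so the solution explains 3.3110/7 = 0.4730.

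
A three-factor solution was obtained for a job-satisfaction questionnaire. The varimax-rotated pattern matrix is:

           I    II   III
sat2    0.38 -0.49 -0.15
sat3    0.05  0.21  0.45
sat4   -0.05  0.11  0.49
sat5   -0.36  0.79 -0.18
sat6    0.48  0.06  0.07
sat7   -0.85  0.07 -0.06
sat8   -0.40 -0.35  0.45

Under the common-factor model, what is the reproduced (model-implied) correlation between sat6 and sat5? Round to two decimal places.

-0.14

r̂ = Σ λ_i·λ_j across factors = (0.48)(-0.36) + (0.06)(0.79) + (0.07)(-0.18)
  = -0.1728 +0.0474 -0.0126 = -0.1380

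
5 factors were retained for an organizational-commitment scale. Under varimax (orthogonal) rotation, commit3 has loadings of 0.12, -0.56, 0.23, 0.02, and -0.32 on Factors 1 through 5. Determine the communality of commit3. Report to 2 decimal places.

h² = 0.12² + (-0.56)² + 0.23² + 0.02² + (-0.32)² = 0.0144 + 0.3136 + 0.0529 + 0.0004 + 0.1024 = 0.4837

0.48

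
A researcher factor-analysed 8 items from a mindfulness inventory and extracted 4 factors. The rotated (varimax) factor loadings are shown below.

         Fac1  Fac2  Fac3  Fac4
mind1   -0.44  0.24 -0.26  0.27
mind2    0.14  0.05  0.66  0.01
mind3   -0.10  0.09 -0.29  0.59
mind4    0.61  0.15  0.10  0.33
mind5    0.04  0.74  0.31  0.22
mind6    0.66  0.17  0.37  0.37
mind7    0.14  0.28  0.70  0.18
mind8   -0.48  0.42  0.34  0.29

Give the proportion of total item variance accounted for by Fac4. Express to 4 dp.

SS loadings for Fac4 = 0.27² + 0.01² + 0.59² + 0.33² + 0.22² + 0.37² + 0.18² + 0.29² = 0.8318
Proportion of variance = 0.8318 / 8 = 0.1040.

0.1040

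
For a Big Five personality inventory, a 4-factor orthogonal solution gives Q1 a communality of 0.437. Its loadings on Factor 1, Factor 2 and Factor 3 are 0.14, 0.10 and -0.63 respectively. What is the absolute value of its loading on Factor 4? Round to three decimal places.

0.102

Under orthogonal rotation h² = Σλ², so λ_Factor 4² = h² − (0.4265) = 0.437 − 0.4265 = 0.0105.
|λ| = √0.0105 = 0.1025.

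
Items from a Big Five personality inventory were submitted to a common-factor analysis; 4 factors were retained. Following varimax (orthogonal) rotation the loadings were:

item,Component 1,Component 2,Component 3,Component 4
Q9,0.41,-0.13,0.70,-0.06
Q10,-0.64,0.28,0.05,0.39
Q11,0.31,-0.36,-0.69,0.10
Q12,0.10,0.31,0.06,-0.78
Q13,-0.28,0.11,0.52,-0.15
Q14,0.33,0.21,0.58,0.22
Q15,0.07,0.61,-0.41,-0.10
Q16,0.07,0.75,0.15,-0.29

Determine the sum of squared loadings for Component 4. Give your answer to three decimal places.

SS loadings for Component 4 = (-0.06)² + 0.39² + 0.10² + (-0.78)² + (-0.15)² + 0.22² + (-0.10)² + (-0.29)² = 0.0036 + 0.1521 + 0.0100 + 0.6084 + 0.0225 + 0.0484 + 0.0100 + 0.0841 = 0.9391

0.939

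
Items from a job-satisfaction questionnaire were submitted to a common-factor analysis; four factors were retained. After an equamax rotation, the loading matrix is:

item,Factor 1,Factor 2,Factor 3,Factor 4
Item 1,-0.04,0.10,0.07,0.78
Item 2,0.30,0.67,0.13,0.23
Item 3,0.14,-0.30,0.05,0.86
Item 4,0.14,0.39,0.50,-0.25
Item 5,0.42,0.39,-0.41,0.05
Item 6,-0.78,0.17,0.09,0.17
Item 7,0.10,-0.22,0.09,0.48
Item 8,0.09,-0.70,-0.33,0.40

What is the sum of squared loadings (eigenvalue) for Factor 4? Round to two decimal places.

1.89

SS loadings for Factor 4 = 0.78² + 0.23² + 0.86² + (-0.25)² + 0.05² + 0.17² + 0.48² + 0.40² = 0.6084 + 0.0529 + 0.7396 + 0.0625 + 0.0025 + 0.0289 + 0.2304 + 0.1600 = 1.8852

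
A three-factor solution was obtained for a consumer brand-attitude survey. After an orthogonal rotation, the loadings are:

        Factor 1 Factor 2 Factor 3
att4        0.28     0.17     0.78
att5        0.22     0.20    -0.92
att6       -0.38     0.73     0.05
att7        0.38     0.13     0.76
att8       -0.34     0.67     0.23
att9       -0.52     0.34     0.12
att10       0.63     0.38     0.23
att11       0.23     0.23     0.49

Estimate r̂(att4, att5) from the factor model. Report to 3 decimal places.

-0.622

r̂ = Σ λ_i·λ_j across factors = (0.28)(0.22) + (0.17)(0.20) + (0.78)(-0.92)
  = +0.0616 +0.0340 -0.7176 = -0.6220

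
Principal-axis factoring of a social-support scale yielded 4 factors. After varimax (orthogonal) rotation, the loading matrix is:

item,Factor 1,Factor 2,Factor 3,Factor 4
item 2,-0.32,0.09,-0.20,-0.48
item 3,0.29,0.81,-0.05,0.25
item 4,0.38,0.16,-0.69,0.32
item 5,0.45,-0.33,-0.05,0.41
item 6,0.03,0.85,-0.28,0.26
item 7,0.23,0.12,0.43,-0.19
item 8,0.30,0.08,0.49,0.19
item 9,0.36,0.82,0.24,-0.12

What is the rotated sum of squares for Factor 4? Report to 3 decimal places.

SS loadings for Factor 4 = (-0.48)² + 0.25² + 0.32² + 0.41² + 0.26² + (-0.19)² + 0.19² + (-0.12)² = 0.2304 + 0.0625 + 0.1024 + 0.1681 + 0.0676 + 0.0361 + 0.0361 + 0.0144 = 0.7176

0.718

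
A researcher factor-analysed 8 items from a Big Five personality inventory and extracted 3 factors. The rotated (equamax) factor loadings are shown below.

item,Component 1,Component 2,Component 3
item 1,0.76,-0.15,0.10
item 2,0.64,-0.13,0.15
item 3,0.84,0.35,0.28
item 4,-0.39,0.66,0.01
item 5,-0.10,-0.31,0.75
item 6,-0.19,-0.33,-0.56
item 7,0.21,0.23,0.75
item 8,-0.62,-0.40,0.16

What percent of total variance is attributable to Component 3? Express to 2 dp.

SS loadings for Component 3 = 0.10² + 0.15² + 0.28² + 0.01² + 0.75² + (-0.56)² + 0.75² + 0.16² = 1.5752
With 8 standardized items, total variance = 8. Proportion = 1.5752/8 = 0.1969 → 19.69%.

19.69%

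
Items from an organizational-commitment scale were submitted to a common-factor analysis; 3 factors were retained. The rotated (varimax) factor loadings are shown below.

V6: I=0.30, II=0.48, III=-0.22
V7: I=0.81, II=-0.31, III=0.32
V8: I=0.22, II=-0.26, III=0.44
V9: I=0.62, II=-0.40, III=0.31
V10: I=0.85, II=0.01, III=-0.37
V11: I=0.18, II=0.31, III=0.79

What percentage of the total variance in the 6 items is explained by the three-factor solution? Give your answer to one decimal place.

63.1%

SS loadings by factor: 1.9338, 0.6503, 1.2015; total = 3.7856.
Total variance with 6 standardized items is 6, so the solution explains 3.7856/6 = 0.6309 = 63.09%.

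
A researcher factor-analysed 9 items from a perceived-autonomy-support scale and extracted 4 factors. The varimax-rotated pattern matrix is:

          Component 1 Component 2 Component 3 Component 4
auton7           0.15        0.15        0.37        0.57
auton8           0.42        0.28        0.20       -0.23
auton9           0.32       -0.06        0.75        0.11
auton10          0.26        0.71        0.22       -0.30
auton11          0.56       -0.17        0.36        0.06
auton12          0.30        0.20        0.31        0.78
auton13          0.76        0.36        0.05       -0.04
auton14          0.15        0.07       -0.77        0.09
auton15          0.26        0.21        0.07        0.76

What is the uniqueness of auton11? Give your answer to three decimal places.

h² = 0.56² + (-0.17)² + 0.36² + 0.06² = 0.3136 + 0.0289 + 0.1296 + 0.0036 = 0.4757
Uniqueness u² = 1 − h² = 1 − 0.4757 = 0.5243

0.524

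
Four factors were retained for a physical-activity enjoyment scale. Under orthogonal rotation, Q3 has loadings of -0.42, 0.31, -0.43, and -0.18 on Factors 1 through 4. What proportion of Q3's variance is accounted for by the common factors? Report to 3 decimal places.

h² = (-0.42)² + 0.31² + (-0.43)² + (-0.18)² = 0.1764 + 0.0961 + 0.1849 + 0.0324 = 0.4898

0.490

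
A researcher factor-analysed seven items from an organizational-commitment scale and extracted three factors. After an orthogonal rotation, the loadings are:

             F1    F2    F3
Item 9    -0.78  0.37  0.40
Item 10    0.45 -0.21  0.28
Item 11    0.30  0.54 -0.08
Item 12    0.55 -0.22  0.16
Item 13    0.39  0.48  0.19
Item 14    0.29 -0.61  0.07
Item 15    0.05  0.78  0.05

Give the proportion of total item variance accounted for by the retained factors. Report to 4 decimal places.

SS loadings by factor: 1.4421, 1.7319, 0.3139; total = 3.4879.
Total variance with 7 standardized items is 7, so the solution explains 3.4879/7 = 0.4983.

0.4983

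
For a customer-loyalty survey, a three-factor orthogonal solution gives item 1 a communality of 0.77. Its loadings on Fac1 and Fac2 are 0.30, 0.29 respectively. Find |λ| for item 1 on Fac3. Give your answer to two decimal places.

Under orthogonal rotation h² = Σλ², so λ_Fac3² = h² − (0.1741) = 0.77 − 0.1741 = 0.5959.
|λ| = √0.5959 = 0.7719.

0.77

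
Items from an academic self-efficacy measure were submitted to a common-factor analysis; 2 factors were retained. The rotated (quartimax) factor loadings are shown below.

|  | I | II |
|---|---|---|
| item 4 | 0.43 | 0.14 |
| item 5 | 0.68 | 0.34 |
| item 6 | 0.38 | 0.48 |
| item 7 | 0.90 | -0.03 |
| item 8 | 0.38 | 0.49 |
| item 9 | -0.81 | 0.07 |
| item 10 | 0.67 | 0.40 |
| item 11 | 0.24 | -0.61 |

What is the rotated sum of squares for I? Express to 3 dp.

SS loadings for I = 0.43² + 0.68² + 0.38² + 0.90² + 0.38² + (-0.81)² + 0.67² + 0.24² = 0.1849 + 0.4624 + 0.1444 + 0.8100 + 0.1444 + 0.6561 + 0.4489 + 0.0576 = 2.9087

2.909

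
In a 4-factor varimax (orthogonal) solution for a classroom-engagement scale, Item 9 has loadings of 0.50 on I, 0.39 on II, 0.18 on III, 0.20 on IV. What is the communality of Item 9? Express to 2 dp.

h² = 0.50² + 0.39² + 0.18² + 0.20² = 0.2500 + 0.1521 + 0.0324 + 0.0400 = 0.4745

0.47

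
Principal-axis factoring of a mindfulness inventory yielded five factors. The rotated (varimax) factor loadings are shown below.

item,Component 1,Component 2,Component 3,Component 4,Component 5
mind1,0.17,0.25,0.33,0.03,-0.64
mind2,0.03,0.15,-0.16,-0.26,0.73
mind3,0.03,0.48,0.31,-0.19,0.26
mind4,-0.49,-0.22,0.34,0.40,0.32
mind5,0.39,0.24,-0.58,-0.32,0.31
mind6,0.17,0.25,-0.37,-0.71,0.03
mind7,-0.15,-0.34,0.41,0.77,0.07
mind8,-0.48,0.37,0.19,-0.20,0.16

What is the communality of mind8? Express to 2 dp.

0.47

h² = (-0.48)² + 0.37² + 0.19² + (-0.20)² + 0.16² = 0.2304 + 0.1369 + 0.0361 + 0.0400 + 0.0256 = 0.4690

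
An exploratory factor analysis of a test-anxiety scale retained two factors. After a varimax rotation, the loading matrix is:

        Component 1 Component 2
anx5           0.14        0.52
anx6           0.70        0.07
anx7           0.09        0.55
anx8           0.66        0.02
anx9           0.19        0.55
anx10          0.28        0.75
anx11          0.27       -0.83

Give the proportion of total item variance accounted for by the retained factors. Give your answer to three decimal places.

0.468

Communalities: 0.2900, 0.4949, 0.3106, 0.4360, 0.3386, 0.6409, 0.7618; Σh² = 3.2728.
Total variance with 7 standardized items is 7, so the solution explains 3.2728/7 = 0.4675.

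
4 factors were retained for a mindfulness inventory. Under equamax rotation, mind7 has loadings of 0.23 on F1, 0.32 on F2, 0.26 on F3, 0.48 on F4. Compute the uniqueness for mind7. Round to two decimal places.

h² = 0.23² + 0.32² + 0.26² + 0.48² = 0.0529 + 0.1024 + 0.0676 + 0.2304 = 0.4533
Uniqueness u² = 1 − h² = 1 − 0.4533 = 0.5467

0.55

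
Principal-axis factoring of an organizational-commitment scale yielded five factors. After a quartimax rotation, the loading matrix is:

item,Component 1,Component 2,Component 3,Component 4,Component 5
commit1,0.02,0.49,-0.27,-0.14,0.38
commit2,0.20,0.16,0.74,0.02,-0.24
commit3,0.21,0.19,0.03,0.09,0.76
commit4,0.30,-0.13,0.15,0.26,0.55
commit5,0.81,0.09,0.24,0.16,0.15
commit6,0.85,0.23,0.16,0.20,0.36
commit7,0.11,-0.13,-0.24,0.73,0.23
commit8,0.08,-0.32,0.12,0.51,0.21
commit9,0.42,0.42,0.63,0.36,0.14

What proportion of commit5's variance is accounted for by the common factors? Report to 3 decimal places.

0.770

h² = 0.81² + 0.09² + 0.24² + 0.16² + 0.15² = 0.6561 + 0.0081 + 0.0576 + 0.0256 + 0.0225 = 0.7699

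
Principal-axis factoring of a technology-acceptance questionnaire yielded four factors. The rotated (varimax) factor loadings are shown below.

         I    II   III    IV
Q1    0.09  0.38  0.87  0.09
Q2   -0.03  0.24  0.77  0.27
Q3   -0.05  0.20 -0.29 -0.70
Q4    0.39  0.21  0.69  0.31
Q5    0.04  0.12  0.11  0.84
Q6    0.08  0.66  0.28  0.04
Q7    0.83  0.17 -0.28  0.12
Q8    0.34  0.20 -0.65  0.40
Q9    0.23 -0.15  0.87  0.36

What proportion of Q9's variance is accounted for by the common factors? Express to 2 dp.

0.96

h² = 0.23² + (-0.15)² + 0.87² + 0.36² = 0.0529 + 0.0225 + 0.7569 + 0.1296 = 0.9619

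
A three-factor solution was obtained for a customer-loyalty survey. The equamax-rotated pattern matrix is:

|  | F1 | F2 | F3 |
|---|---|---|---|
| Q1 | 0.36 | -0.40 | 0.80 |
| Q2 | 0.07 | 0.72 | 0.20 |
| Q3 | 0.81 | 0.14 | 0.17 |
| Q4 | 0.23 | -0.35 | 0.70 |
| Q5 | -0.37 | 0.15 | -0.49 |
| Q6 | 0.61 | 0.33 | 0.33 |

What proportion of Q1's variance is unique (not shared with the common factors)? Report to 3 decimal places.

0.070

h² = 0.36² + (-0.40)² + 0.80² = 0.1296 + 0.1600 + 0.6400 = 0.9296
Uniqueness u² = 1 − h² = 1 − 0.9296 = 0.0704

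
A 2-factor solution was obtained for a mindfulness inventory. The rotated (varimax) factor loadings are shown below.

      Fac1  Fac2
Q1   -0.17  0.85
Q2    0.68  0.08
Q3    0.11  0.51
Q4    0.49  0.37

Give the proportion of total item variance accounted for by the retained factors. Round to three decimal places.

0.467

SS loadings by factor: 0.7435, 1.1259; total = 1.8694.
Total variance with 4 standardized items is 4, so the solution explains 1.8694/4 = 0.4674.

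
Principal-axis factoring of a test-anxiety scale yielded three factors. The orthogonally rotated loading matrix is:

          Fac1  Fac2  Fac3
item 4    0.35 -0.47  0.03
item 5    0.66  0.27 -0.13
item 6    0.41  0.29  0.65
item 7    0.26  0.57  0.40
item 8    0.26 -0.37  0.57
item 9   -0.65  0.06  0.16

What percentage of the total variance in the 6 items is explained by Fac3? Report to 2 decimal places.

SS loadings for Fac3 = 0.03² + (-0.13)² + 0.65² + 0.40² + 0.57² + 0.16² = 0.9508
With 6 standardized items, total variance = 6. Proportion = 0.9508/6 = 0.1585 → 15.85%.

15.85%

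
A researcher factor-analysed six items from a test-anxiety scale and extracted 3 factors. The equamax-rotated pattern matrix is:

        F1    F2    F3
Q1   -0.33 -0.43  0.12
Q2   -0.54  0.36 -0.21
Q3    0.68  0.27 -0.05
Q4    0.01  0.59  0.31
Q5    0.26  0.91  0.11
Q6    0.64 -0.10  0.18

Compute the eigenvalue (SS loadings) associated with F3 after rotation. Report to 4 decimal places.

SS loadings for F3 = 0.12² + (-0.21)² + (-0.05)² + 0.31² + 0.11² + 0.18² = 0.0144 + 0.0441 + 0.0025 + 0.0961 + 0.0121 + 0.0324 = 0.2016

0.2016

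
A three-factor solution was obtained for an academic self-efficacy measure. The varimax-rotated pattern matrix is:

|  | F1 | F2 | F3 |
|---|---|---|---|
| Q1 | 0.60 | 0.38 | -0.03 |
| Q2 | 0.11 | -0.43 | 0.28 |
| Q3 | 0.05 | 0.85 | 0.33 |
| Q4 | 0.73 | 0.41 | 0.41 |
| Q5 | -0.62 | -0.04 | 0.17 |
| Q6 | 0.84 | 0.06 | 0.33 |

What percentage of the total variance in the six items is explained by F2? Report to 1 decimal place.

SS loadings for F2 = 0.38² + (-0.43)² + 0.85² + 0.41² + (-0.04)² + 0.06² = 1.2251
With 6 standardized items, total variance = 6. Proportion = 1.2251/6 = 0.2042 → 20.42%.

20.4%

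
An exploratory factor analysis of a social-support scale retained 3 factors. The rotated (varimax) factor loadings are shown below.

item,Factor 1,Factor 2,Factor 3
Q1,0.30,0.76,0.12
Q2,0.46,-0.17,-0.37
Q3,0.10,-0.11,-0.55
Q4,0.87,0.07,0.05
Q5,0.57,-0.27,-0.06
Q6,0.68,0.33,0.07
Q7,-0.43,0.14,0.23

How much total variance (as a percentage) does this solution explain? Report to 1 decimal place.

Communalities: 0.6820, 0.3774, 0.3246, 0.7643, 0.4014, 0.5762, 0.2574; Σh² = 3.3833.
Total variance with 7 standardized items is 7, so the solution explains 3.3833/7 = 0.4833 = 48.33%.

48.3%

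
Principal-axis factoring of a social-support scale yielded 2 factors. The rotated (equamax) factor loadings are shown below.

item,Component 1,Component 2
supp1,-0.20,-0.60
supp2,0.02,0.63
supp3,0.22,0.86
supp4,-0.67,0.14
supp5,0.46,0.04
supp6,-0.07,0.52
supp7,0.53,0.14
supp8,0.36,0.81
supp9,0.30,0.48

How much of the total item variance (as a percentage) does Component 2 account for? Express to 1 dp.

29.9%

SS loadings for Component 2 = (-0.60)² + 0.63² + 0.86² + 0.14² + 0.04² + 0.52² + 0.14² + 0.81² + 0.48² = 2.6942
With 9 standardized items, total variance = 9. Proportion = 2.6942/9 = 0.2994 → 29.94%.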